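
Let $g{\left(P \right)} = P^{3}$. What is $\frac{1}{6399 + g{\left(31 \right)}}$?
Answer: $\frac{1}{36190} \approx 2.7632 \cdot 10^{-5}$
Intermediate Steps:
$\frac{1}{6399 + g{\left(31 \right)}} = \frac{1}{6399 + 31^{3}} = \frac{1}{6399 + 29791} = \frac{1}{36190}$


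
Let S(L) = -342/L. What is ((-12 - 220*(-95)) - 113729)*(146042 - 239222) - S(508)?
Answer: 2197334792691/254 ≈ 8.6509e+9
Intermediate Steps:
((-12 - 220*(-95)) - 113729)*(146042 - 239222) - S(508) = ((-12 - 220*(-95)) - 113729)*(146042 - 239222) - (-342)/508 = ((-12 + 20900) - 113729)*(-93180) - (-342)/508 = (20888 - 113729)*(-93180) - 1*(-171/254) = -92841*(-93180) + 171/254 = 8650924380 + 171/254 = 2197334792691/254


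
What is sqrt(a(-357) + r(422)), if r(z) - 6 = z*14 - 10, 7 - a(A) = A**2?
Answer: I*sqrt(121538) ≈ 348.62*I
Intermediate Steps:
a(A) = 7 - A**2
r(z) = -4 + 14*z (r(z) = 6 + (z*14 - 10) = 6 + (14*z - 10) = 6 + (-10 + 14*z) = -4 + 14*z)
sqrt(a(-357) + r(422)) = sqrt((7 - 1*(-357)**2) + (-4 + 14*422)) = sqrt((7 - 1*127449) + (-4 + 5908)) = sqrt((7 - 127449) + 5904) = sqrt(-127442 + 5904) = sqrt(-121538) = I*sqrt(121538)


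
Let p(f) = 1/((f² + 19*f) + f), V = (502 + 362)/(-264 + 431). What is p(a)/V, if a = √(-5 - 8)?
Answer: -167*√13/(-224640*I + 11232*√13) ≈ -0.00046801 - 0.002596*I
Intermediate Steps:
V = 864/167 ≈ 5.1737
a = I*√13 (a = √(-13) = I*√13 ≈ 3.6056*I)
p(f) = 1/(f² + 20*f)
p(a)/V = (1/(((I*√13))*(20 + I*√13)))/(864/167) = ((-I*√13/13)/(20 + I*√13))*(167/864) = -I*√13/(13*(20 + I*√13))*(167/864) = -167*I*√13/(11232*(20 + I*√13))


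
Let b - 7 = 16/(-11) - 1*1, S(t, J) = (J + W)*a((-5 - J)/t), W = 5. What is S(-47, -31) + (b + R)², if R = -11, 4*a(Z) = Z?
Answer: 257376/5687 ≈ 45.257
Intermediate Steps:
a(Z) = Z/4
S(t, J) = (-5 - J)*(5 + J)/(4*t) (S(t, J) = (J + 5)*(((-5 - J)/t)/4) = (5 + J)*(((-5 - J)/t)/4) = (5 + J)*((-5 - J)/(4*t)) = (-5 - J)*(5 + J)/(4*t))
b = 50/11 (b = 7 + (16/(-11) - 1*1) = 7 + (16*(-1/11) - 1) = 7 + (-16/11 - 1) = 7 - 27/11 = 50/11 ≈ 4.5455)
S(-47, -31) + (b + R)² = -¼*(5 - 31)²/(-47) + (50/11 - 11)² = -¼*(-1/47)*(-26)² + (-71/11)² = -¼*(-1/47)*676 + 5041/121 = 169/47 + 5041/121 = 257376/5687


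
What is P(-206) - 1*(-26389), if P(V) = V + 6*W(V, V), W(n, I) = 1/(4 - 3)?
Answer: 26189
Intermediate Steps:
W(n, I) = 1 (W(n, I) = 1/1 = 1)
P(V) = 6 + V (P(V) = V + 6*1 = V + 6 = 6 + V)
P(-206) - 1*(-26389) = (6 - 206) - 1*(-26389) = -200 + 26389 = 26189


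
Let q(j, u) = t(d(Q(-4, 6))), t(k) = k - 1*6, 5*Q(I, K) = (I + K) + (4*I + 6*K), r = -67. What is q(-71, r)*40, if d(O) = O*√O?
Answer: -240 + 176*√110/5 ≈ 129.18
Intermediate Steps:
Q(I, K) = I + 7*K/5 (Q(I, K) = ((I + K) + (4*I + 6*K))/5 = (5*I + 7*K)/5 = I + 7*K/5)
d(O) = O^(3/2)
t(k) = -6 + k (t(k) = k - 6 = -6 + k)
q(j, u) = -6 + 22*√110/25 (q(j, u) = -6 + (-4 + (7/5)*6)^(3/2) = -6 + (-4 + 42/5)^(3/2) = -6 + (22/5)^(3/2) = -6 + 22*√110/25)
q(-71, r)*40 = (-6 + 22*√110/25)*40 = -240 + 176*√110/5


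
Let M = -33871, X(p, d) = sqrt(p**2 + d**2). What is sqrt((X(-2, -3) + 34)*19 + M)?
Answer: sqrt(-33225 + 19*sqrt(13)) ≈ 182.09*I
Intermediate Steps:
X(p, d) = sqrt(d**2 + p**2)
sqrt((X(-2, -3) + 34)*19 + M) = sqrt((sqrt((-3)**2 + (-2)**2) + 34)*19 - 33871) = sqrt((sqrt(9 + 4) + 34)*19 - 33871) = sqrt((sqrt(13) + 34)*19 - 33871) = sqrt((34 + sqrt(13))*19 - 33871) = sqrt((646 + 19*sqrt(13)) - 33871) = sqrt(-33225 + 19*sqrt(13))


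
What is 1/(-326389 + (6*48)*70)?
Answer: -1/306229 ≈ -3.2655e-6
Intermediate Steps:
1/(-326389 + (6*48)*70) = 1/(-326389 + 288*70) = 1/(-326389 + 20160) = 1/(-306229) = -1/306229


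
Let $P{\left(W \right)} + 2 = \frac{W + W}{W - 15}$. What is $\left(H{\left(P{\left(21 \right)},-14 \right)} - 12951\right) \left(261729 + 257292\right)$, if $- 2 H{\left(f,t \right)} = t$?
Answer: $-6718207824$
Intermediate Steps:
$P{\left(W \right)} = -2 + \frac{2 W}{-15 + W}$ ($P{\left(W \right)} = -2 + \frac{W + W}{W - 15} = -2 + \frac{2 W}{-15 + W}$)
$H{\left(f,t \right)} = - \frac{t}{2}$
$\left(H{\left(P{\left(21 \right)},-14 \right)} - 12951\right) \left(261729 + 257292\right) = \left(\left(- \frac{1}{2}\right) \left(-14\right) - 12951\right) \left(261729 + 257292\right) = \left(7 - 12951\right) 519021 = \left(-12944\right) 519021 = -6718207824$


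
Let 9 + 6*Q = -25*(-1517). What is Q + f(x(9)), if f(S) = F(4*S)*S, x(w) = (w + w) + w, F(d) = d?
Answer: 27706/3 ≈ 9235.3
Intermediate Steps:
x(w) = 3*w (x(w) = 2*w + w = 3*w)
f(S) = 4*S² (f(S) = (4*S)*S = 4*S²)
Q = 18958/3 (Q = -3/2 + (-25*(-1517))/6 = -3/2 + (⅙)*37925 = -3/2 + 37925/6 = 18958/3 ≈ 6319.3)
Q + f(x(9)) = 18958/3 + 4*(3*9)² = 18958/3 + 4*27² = 18958/3 + 4*729 = 18958/3 + 2916 = 27706/3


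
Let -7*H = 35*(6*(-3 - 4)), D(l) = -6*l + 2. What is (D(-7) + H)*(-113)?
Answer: -28702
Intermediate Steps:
D(l) = 2 - 6*l
H = 210 (H = -5*6*(-3 - 4) = -5*6*(-7) = -5*(-42) = -1/7*(-1470) = 210)
(D(-7) + H)*(-113) = ((2 - 6*(-7)) + 210)*(-113) = ((2 + 42) + 210)*(-113) = (44 + 210)*(-113) = 254*(-113) = -28702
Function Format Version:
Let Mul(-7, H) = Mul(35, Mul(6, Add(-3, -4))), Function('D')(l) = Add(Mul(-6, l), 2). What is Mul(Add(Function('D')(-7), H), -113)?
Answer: -28702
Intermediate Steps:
Function('D')(l) = Add(2, Mul(-6, l))
H = 210 (H = Mul(Rational(-1, 7), Mul(35, Mul(6, Add(-3, -4)))) = Mul(Rational(-1, 7), Mul(35, Mul(6, -7))) = Mul(Rational(-1, 7), Mul(35, -42)) = Mul(Rational(-1, 7), -1470) = 210)
Mul(Add(Function('D')(-7), H), -113) = Mul(Add(Add(2, Mul(-6, -7)), 210), -113) = Mul(Add(Add(2, 42), 210), -113) = Mul(Add(44, 210), -113) = Mul(254, -113) = -28702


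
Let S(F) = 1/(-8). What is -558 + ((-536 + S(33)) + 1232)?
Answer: 1103/8 ≈ 137.88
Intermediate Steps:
S(F) = -1/8
-558 + ((-536 + S(33)) + 1232) = -558 + ((-536 - 1/8) + 1232) = -558 + (-4289/8 + 1232) = -558 + 5567/8 = 1103/8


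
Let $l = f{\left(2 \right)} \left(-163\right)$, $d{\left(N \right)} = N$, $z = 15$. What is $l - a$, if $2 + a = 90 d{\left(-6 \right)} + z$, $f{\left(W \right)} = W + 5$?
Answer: $-614$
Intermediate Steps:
$f{\left(W \right)} = 5 + W$
$a = -527$ ($a = -2 + \left(90 \left(-6\right) + 15\right) = -2 + \left(-540 + 15\right) = -2 - 525 = -527$)
$l = -1141$ ($l = \left(5 + 2\right) \left(-163\right) = 7 \left(-163\right) = -1141$)
$l - a = -1141 - -527 = -1141 + 527 = -614$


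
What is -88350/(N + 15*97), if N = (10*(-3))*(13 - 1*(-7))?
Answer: -310/3 ≈ -103.33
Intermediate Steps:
N = -600 (N = -30*(13 + 7) = -30*20 = -600)
-88350/(N + 15*97) = -88350/(-600 + 15*97) = -88350/(-600 + 1455) = -88350/855 = -88350*1/855 = -310/3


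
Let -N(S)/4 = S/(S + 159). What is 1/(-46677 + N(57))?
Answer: -18/840205 ≈ -2.1423e-5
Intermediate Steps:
N(S) = -4*S/(159 + S) (N(S) = -4*S/(S + 159) = -4*S/(159 + S))
1/(-46677 + N(57)) = 1/(-46677 - 4*57/(159 + 57)) = 1/(-46677 - 4*57/216) = 1/(-46677 - 4*57*1/216) = 1/(-46677 - 19/18) = 1/(-840205/18) = -18/840205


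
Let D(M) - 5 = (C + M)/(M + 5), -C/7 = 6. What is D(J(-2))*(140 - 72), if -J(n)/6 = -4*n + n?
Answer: 15844/31 ≈ 511.10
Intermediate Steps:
C = -42 (C = -7*6 = -42)
J(n) = 18*n (J(n) = -6*(-4*n + n) = -(-18)*n = 18*n)
D(M) = 5 + (-42 + M)/(5 + M) (D(M) = 5 + (-42 + M)/(M + 5) = 5 + (-42 + M)/(5 + M))
D(J(-2))*(140 - 72) = ((-17 + 6*(18*(-2)))/(5 + 18*(-2)))*(140 - 72) = ((-17 + 6*(-36))/(5 - 36))*68 = ((-17 - 216)/(-31))*68 = -1/31*(-233)*68 = (233/31)*68 = 15844/31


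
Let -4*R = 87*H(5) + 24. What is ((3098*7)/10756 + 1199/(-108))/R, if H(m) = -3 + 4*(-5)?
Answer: -2638589/143536131 ≈ -0.018383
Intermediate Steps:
H(m) = -23 (H(m) = -3 - 20 = -23)
R = 1977/4 (R = -(87*(-23) + 24)/4 = -(-2001 + 24)/4 = -1/4*(-1977) = 1977/4 ≈ 494.25)
((3098*7)/10756 + 1199/(-108))/R = ((3098*7)/10756 + 1199/(-108))/(1977/4) = (21686*(1/10756) + 1199*(-1/108))*(4/1977) = (10843/5378 - 1199/108)*(4/1977) = -2638589/290412*4/1977 = -2638589/143536131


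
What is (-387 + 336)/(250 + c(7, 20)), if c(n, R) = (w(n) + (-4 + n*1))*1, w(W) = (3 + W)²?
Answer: -51/353 ≈ -0.14448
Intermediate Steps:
c(n, R) = -4 + n + (3 + n)² (c(n, R) = ((3 + n)² + (-4 + n*1))*1 = ((3 + n)² + (-4 + n))*1 = (-4 + n + (3 + n)²)*1 = -4 + n + (3 + n)²)
(-387 + 336)/(250 + c(7, 20)) = (-387 + 336)/(250 + (-4 + 7 + (3 + 7)²)) = -51/(250 + (-4 + 7 + 10²)) = -51/(250 + (-4 + 7 + 100)) = -51/(250 + 103) = -51/353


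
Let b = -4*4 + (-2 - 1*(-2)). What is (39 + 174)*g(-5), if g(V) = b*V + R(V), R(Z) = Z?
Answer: 15975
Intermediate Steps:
b = -16 (b = -16 + (-2 + 2) = -16 + 0 = -16)
g(V) = -15*V (g(V) = -16*V + V = -15*V)
(39 + 174)*g(-5) = (39 + 174)*(-15*(-5)) = 213*75 = 15975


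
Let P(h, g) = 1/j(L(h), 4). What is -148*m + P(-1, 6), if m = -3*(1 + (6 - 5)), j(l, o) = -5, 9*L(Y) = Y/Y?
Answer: 4439/5 ≈ 887.80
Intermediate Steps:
L(Y) = ⅑ (L(Y) = (Y/Y)/9 = (⅑)*1 = ⅑)
m = -6 (m = -3*(1 + 1) = -3*2 = -6)
P(h, g) = -⅕ (P(h, g) = 1/(-5) = -⅕)
-148*m + P(-1, 6) = -148*(-6) - ⅕ = 888 - ⅕ = 4439/5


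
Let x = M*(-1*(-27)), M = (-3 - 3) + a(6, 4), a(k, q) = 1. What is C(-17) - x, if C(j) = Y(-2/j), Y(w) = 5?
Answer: 140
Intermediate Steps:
C(j) = 5
M = -5 (M = (-3 - 3) + 1 = -6 + 1 = -5)
x = -135 (x = -(-5)*(-27) = -5*27 = -135)
C(-17) - x = 5 - 1*(-135) = 5 + 135 = 140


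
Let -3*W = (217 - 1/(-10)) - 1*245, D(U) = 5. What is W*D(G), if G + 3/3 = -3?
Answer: 93/2 ≈ 46.500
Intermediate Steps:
G = -4 (G = -1 - 3 = -4)
W = 93/10 (W = -((217 - 1/(-10)) - 1*245)/3 = -((217 - 1*(-⅒)) - 245)/3 = -((217 + ⅒) - 245)/3 = -(2171/10 - 245)/3 = -⅓*(-279/10) = 93/10 ≈ 9.3000)
W*D(G) = (93/10)*5 = 93/2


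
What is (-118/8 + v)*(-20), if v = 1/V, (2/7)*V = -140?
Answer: 14457/49 ≈ 295.04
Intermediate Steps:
V = -490 (V = (7/2)*(-140) = -490)
v = -1/490 (v = 1/(-490) = -1/490 ≈ -0.0020408)
(-118/8 + v)*(-20) = (-118/8 - 1/490)*(-20) = (-118*⅛ - 1/490)*(-20) = (-59/4 - 1/490)*(-20) = -14457/980*(-20) = 14457/49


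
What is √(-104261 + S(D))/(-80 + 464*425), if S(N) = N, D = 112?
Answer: I*√104149/197120 ≈ 0.0016372*I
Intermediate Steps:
√(-104261 + S(D))/(-80 + 464*425) = √(-104261 + 112)/(-80 + 464*425) = √(-104149)/(-80 + 197200) = (I*√104149)/197120 = (I*√104149)*(1/197120) = I*√104149/197120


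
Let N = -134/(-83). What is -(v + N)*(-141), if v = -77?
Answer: -882237/83 ≈ -10629.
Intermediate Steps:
N = 134/83 (N = -134*(-1/83) = 134/83 ≈ 1.6145)
-(v + N)*(-141) = -(-77 + 134/83)*(-141) = -(-6257)*(-141)/83 = -1*882237/83 = -882237/83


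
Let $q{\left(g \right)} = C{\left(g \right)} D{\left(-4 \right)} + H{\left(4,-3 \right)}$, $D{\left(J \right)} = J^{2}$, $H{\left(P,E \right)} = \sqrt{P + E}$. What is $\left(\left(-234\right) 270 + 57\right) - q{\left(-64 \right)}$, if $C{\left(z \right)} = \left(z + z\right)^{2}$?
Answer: $-325268$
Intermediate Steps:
$C{\left(z \right)} = 4 z^{2}$ ($C{\left(z \right)} = \left(2 z\right)^{2} = 4 z^{2}$)
$H{\left(P,E \right)} = \sqrt{E + P}$
$q{\left(g \right)} = 1 + 64 g^{2}$ ($q{\left(g \right)} = 4 g^{2} \left(-4\right)^{2} + \sqrt{-3 + 4} = 4 g^{2} \cdot 16 + \sqrt{1} = 64 g^{2} + 1 = 1 + 64 g^{2}$)
$\left(\left(-234\right) 270 + 57\right) - q{\left(-64 \right)} = \left(\left(-234\right) 270 + 57\right) - \left(1 + 64 \left(-64\right)^{2}\right) = \left(-63180 + 57\right) - \left(1 + 64 \cdot 4096\right) = -63123 - \left(1 + 262144\right) = -63123 - 262145 = -325268$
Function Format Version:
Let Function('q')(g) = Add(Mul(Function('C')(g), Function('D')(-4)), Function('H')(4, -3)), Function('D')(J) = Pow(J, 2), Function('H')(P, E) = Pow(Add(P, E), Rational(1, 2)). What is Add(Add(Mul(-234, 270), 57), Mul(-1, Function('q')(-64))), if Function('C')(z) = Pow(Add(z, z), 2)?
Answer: -325268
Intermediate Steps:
Function('C')(z) = Mul(4, Pow(z, 2)) (Function('C')(z) = Pow(Mul(2, z), 2) = Mul(4, Pow(z, 2)))
Function('H')(P, E) = Pow(Add(E, P), Rational(1, 2))
Function('q')(g) = Add(1, Mul(64, Pow(g, 2))) (Function('q')(g) = Add(Mul(Mul(4, Pow(g, 2)), Pow(-4, 2)), Pow(Add(-3, 4), Rational(1, 2))) = Add(Mul(Mul(4, Pow(g, 2)), 16), Pow(1, Rational(1, 2))) = Add(Mul(64, Pow(g, 2)), 1) = Add(1, Mul(64, Pow(g, 2))))
Add(Add(Mul(-234, 270), 57), Mul(-1, Function('q')(-64))) = Add(Add(Mul(-234, 270), 57), Mul(-1, Add(1, Mul(64, Pow(-64, 2))))) = Add(Add(-63180, 57), Mul(-1, Add(1, Mul(64, 4096)))) = Add(-63123, Mul(-1, Add(1, 262144))) = Add(-63123, Mul(-1, 262145)) = Add(-63123, -262145) = -325268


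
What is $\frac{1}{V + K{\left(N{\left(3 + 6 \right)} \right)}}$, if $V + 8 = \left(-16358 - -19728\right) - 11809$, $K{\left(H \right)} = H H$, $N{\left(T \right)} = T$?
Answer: $- \frac{1}{8366} \approx -0.00011953$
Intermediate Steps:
$K{\left(H \right)} = H^{2}$
$V = -8447$ ($V = -8 - 8439 = -8447$)
$\frac{1}{V + K{\left(N{\left(3 + 6 \right)} \right)}} = \frac{1}{-8447 + \left(3 + 6\right)^{2}} = \frac{1}{-8447 + 9^{2}} = \frac{1}{-8447 + 81} = \frac{1}{-8366} = - \frac{1}{8366}$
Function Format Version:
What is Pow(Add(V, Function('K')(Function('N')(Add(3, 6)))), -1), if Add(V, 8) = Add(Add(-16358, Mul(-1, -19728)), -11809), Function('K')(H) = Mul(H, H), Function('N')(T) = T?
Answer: Rational(-1, 8366) ≈ -0.00011953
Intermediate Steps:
Function('K')(H) = Pow(H, 2)
V = -8447 (V = Add(-8, Add(Add(-16358, Mul(-1, -19728)), -11809)) = Add(-8, Add(Add(-16358, 19728), -11809)) = Add(-8, Add(3370, -11809)) = Add(-8, -8439) = -8447)
Pow(Add(V, Function('K')(Function('N')(Add(3, 6)))), -1) = Pow(Add(-8447, Pow(Add(3, 6), 2)), -1) = Pow(Add(-8447, Pow(9, 2)), -1) = Pow(Add(-8447, 81), -1) = Pow(-8366, -1) = Rational(-1, 8366)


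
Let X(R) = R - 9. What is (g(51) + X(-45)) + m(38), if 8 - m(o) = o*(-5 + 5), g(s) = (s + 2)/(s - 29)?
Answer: -959/22 ≈ -43.591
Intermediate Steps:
g(s) = (2 + s)/(-29 + s)
X(R) = -9 + R
m(o) = 8 (m(o) = 8 - o*(-5 + 5) = 8 - o*0 = 8 - 1*0 = 8 + 0 = 8)
(g(51) + X(-45)) + m(38) = ((2 + 51)/(-29 + 51) + (-9 - 45)) + 8 = (53/22 - 54) + 8 = -1135/22 + 8 = -959/22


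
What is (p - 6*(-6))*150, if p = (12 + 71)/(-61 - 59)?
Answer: 21185/4 ≈ 5296.3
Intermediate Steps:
p = -83/120 (p = 83/(-120) = 83*(-1/120) = -83/120 ≈ -0.69167)
(p - 6*(-6))*150 = (-83/120 - 6*(-6))*150 = (-83/120 + 36)*150 = (4237/120)*150 = 21185/4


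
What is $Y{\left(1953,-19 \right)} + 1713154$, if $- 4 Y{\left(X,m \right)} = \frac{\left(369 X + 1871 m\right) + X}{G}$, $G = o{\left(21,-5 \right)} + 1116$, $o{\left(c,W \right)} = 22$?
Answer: $\frac{7797589947}{4552} \approx 1.713 \cdot 10^{6}$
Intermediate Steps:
$G = 1138$ ($G = 22 + 1116 = 1138$)
$Y{\left(X,m \right)} = - \frac{1871 m}{4552} - \frac{185 X}{2276}$ ($Y{\left(X,m \right)} = - \frac{\left(\left(369 X + 1871 m\right) + X\right) \frac{1}{1138}}{4} = - \frac{\left(370 X + 1871 m\right) \frac{1}{1138}}{4} = - \frac{\frac{185 X}{569} + \frac{1871 m}{1138}}{4} = - \frac{1871 m}{4552} - \frac{185 X}{2276}$)
$Y{\left(1953,-19 \right)} + 1713154 = \left(\left(- \frac{1871}{4552}\right) \left(-19\right) - \frac{361305}{2276}\right) + 1713154 = \left(\frac{35549}{4552} - \frac{361305}{2276}\right) + 1713154 = - \frac{687061}{4552} + 1713154 = \frac{7797589947}{4552}$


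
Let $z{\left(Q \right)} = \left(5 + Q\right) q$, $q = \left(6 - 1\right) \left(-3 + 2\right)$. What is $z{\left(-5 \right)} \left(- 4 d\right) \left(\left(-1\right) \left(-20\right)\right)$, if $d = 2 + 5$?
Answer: $0$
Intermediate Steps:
$q = -5$ ($q = 5 \left(-1\right) = -5$)
$d = 7$
$z{\left(Q \right)} = -25 - 5 Q$ ($z{\left(Q \right)} = \left(5 + Q\right) \left(-5\right) = -25 - 5 Q$)
$z{\left(-5 \right)} \left(- 4 d\right) \left(\left(-1\right) \left(-20\right)\right) = \left(-25 - -25\right) \left(\left(-4\right) 7\right) \left(\left(-1\right) \left(-20\right)\right) = \left(-25 + 25\right) \left(-28\right) 20 = 0 \left(-28\right) 20 = 0 \cdot 20 = 0$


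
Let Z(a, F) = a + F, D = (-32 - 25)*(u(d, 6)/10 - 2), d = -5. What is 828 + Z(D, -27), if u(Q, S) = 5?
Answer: 1773/2 ≈ 886.50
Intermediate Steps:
D = 171/2 (D = (-32 - 25)*(5/10 - 2) = -57*(5*(⅒) - 2) = -57*(½ - 2) = -57*(-3/2) = 171/2 ≈ 85.500)
Z(a, F) = F + a
828 + Z(D, -27) = 828 + (-27 + 171/2) = 828 + 117/2 = 1773/2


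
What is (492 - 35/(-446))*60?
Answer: 6584010/223 ≈ 29525.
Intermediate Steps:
(492 - 35/(-446))*60 = (492 - 35*(-1/446))*60 = (492 + 35/446)*60 = (219467/446)*60 = 6584010/223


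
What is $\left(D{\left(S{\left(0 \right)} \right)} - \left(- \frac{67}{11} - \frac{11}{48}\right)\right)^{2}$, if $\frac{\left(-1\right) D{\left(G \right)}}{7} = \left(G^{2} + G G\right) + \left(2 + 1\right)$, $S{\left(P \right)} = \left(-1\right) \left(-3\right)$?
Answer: $\frac{5517369841}{278784} \approx 19791.0$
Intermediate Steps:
$S{\left(P \right)} = 3$
$D{\left(G \right)} = -21 - 14 G^{2}$ ($D{\left(G \right)} = - 7 \left(\left(G^{2} + G G\right) + \left(2 + 1\right)\right) = - 7 \left(\left(G^{2} + G^{2}\right) + 3\right) = - 7 \left(2 G^{2} + 3\right) = - 7 \left(3 + 2 G^{2}\right) = -21 - 14 G^{2}$)
$\left(D{\left(S{\left(0 \right)} \right)} - \left(- \frac{67}{11} - \frac{11}{48}\right)\right)^{2} = \left(\left(-21 - 14 \cdot 3^{2}\right) - \left(- \frac{67}{11} - \frac{11}{48}\right)\right)^{2} = \left(\left(-21 - 126\right) - - \frac{3337}{528}\right)^{2} = \left(\left(-21 - 126\right) + \left(\frac{67}{11} + \frac{11}{48}\right)\right)^{2} = \left(-147 + \frac{3337}{528}\right)^{2} = \left(- \frac{74279}{528}\right)^{2} = \frac{5517369841}{278784}$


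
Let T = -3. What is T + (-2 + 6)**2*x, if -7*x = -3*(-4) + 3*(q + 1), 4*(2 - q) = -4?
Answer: -405/7 ≈ -57.857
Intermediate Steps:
q = 3 (q = 2 - 1/4*(-4) = 2 + 1 = 3)
x = -24/7 (x = -(-3*(-4) + 3*(3 + 1))/7 = -(12 + 3*4)/7 = -(12 + 12)/7 = -1/7*24 = -24/7 ≈ -3.4286)
T + (-2 + 6)**2*x = -3 + (-2 + 6)**2*(-24/7) = -3 + 4**2*(-24/7) = -3 + 16*(-24/7) = -3 - 384/7 = -405/7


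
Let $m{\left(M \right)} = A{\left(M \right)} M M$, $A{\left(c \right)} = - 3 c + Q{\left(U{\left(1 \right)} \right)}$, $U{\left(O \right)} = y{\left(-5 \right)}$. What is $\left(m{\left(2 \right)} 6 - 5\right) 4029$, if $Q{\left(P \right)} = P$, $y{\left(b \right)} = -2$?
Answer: $-793713$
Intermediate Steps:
$U{\left(O \right)} = -2$
$A{\left(c \right)} = -2 - 3 c$ ($A{\left(c \right)} = - 3 c - 2 = -2 - 3 c$)
$m{\left(M \right)} = M^{2} \left(-2 - 3 M\right)$ ($m{\left(M \right)} = \left(-2 - 3 M\right) M M = M \left(-2 - 3 M\right) M = M^{2} \left(-2 - 3 M\right)$)
$\left(m{\left(2 \right)} 6 - 5\right) 4029 = \left(2^{2} \left(-2 - 6\right) 6 - 5\right) 4029 = \left(4 \left(-2 - 6\right) 6 - 5\right) 4029 = \left(4 \left(-8\right) 6 - 5\right) 4029 = \left(\left(-32\right) 6 - 5\right) 4029 = \left(-192 - 5\right) 4029 = \left(-197\right) 4029 = -793713$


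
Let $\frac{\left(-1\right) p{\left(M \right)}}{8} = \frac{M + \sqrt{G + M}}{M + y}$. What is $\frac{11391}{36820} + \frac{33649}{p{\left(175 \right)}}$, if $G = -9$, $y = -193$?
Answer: $\frac{3698378442}{8496215} - \frac{9177 \sqrt{166}}{3692} \approx 403.27$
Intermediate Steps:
$p{\left(M \right)} = - \frac{8 \left(M + \sqrt{-9 + M}\right)}{-193 + M}$ ($p{\left(M \right)} = - 8 \frac{M + \sqrt{-9 + M}}{M - 193} = - 8 \frac{M + \sqrt{-9 + M}}{-193 + M} = - \frac{8 \left(M + \sqrt{-9 + M}\right)}{-193 + M}$)
$\frac{11391}{36820} + \frac{33649}{p{\left(175 \right)}} = \frac{11391}{36820} + \frac{33649}{8 \frac{1}{-193 + 175} \left(\left(-1\right) 175 - \sqrt{-9 + 175}\right)} = 11391 \cdot \frac{1}{36820} + \frac{33649}{8 \frac{1}{-18} \left(-175 - \sqrt{166}\right)} = \frac{11391}{36820} + \frac{33649}{8 \left(- \frac{1}{18}\right) \left(-175 - \sqrt{166}\right)} = \frac{11391}{36820} + \frac{33649}{\frac{700}{9} + \frac{4 \sqrt{166}}{9}}$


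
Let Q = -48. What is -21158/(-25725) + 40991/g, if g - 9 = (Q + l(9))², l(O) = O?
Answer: 72457681/2623950 ≈ 27.614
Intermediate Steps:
g = 1530 (g = 9 + (-48 + 9)² = 9 + (-39)² = 9 + 1521 = 1530)
-21158/(-25725) + 40991/g = -21158/(-25725) + 40991/1530 = -21158*(-1/25725) + 40991*(1/1530) = 21158/25725 + 40991/1530 = 72457681/2623950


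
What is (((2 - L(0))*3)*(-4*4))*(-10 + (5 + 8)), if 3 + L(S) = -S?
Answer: -720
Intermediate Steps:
L(S) = -3 - S
(((2 - L(0))*3)*(-4*4))*(-10 + (5 + 8)) = (((2 - (-3 - 1*0))*3)*(-4*4))*(-10 + (5 + 8)) = (((2 - (-3 + 0))*3)*(-16))*(-10 + 13) = (((2 - 1*(-3))*3)*(-16))*3 = (((2 + 3)*3)*(-16))*3 = ((5*3)*(-16))*3 = (15*(-16))*3 = -240*3 = -720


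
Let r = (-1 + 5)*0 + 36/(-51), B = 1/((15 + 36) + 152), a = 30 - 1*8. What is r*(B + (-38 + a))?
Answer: 2292/203 ≈ 11.291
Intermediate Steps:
a = 22 (a = 30 - 8 = 22)
B = 1/203 (B = 1/(51 + 152) = 1/203 ≈ 0.0049261)
r = -12/17 (r = 4*0 + 36*(-1/51) = 0 - 12/17 = -12/17 ≈ -0.70588)
r*(B + (-38 + a)) = -12*(1/203 + (-38 + 22))/17 = -12*(1/203 - 16)/17 = -12/17*(-3247/203) = 2292/203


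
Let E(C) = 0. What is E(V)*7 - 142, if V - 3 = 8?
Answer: -142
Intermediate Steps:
V = 11 (V = 3 + 8 = 11)
E(V)*7 - 142 = 0*7 - 142 = 0 - 142 = -142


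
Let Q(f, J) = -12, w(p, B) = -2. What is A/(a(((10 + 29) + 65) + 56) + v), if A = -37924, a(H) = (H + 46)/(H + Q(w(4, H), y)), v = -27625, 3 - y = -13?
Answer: 2806376/2044147 ≈ 1.3729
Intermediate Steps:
y = 16 (y = 3 - 1*(-13) = 3 + 13 = 16)
a(H) = (46 + H)/(-12 + H) (a(H) = (H + 46)/(H - 12) = (46 + H)/(-12 + H))
A/(a(((10 + 29) + 65) + 56) + v) = -37924/((46 + (((10 + 29) + 65) + 56))/(-12 + (((10 + 29) + 65) + 56)) - 27625) = -37924/((46 + ((39 + 65) + 56))/(-12 + ((39 + 65) + 56)) - 27625) = -37924/((46 + (104 + 56))/(-12 + (104 + 56)) - 27625) = -37924/((46 + 160)/(-12 + 160) - 27625) = -37924/(206/148 - 27625) = -37924/((1/148)*206 - 27625) = -37924/(103/74 - 27625) = -37924/(-2044147/74) = -37924*(-74/2044147) = 2806376/2044147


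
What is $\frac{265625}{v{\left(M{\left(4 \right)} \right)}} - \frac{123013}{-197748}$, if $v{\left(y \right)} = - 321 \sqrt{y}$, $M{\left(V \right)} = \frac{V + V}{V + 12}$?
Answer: $\frac{123013}{197748} - \frac{265625 \sqrt{2}}{321} \approx -1169.6$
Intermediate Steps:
$M{\left(V \right)} = \frac{2 V}{12 + V}$
$\frac{265625}{v{\left(M{\left(4 \right)} \right)}} - \frac{123013}{-197748} = \frac{265625}{\left(-321\right) \sqrt{2 \cdot 4 \frac{1}{12 + 4}}} - \frac{123013}{-197748} = \frac{265625}{\left(-321\right) \sqrt{2 \cdot 4 \cdot \frac{1}{16}}} - - \frac{123013}{197748} = \frac{265625}{\left(-321\right) \sqrt{2 \cdot 4 \cdot \frac{1}{16}}} + \frac{123013}{197748} = \frac{265625}{\left(-321\right) \sqrt{\frac{1}{2}}} + \frac{123013}{197748} = \frac{265625}{\left(-321\right) \frac{\sqrt{2}}{2}} + \frac{123013}{197748} = \frac{265625}{\left(- \frac{321}{2}\right) \sqrt{2}} + \frac{123013}{197748} = 265625 \left(- \frac{\sqrt{2}}{321}\right) + \frac{123013}{197748} = - \frac{265625 \sqrt{2}}{321} + \frac{123013}{197748} = \frac{123013}{197748} - \frac{265625 \sqrt{2}}{321}$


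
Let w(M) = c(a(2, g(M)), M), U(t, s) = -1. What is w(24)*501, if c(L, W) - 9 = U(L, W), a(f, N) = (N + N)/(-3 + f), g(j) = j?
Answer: 4008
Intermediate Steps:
a(f, N) = 2*N/(-3 + f) (a(f, N) = (2*N)/(-3 + f) = 2*N/(-3 + f))
c(L, W) = 8 (c(L, W) = 9 - 1 = 8)
w(M) = 8
w(24)*501 = 8*501 = 4008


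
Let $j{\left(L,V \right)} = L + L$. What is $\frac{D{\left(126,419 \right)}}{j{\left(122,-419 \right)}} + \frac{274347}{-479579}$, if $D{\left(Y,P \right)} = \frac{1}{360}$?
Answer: $- \frac{24098160901}{42126219360} \approx -0.57205$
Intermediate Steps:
$j{\left(L,V \right)} = 2 L$
$D{\left(Y,P \right)} = \frac{1}{360}$
$\frac{D{\left(126,419 \right)}}{j{\left(122,-419 \right)}} + \frac{274347}{-479579} = \frac{1}{360 \cdot 2 \cdot 122} + \frac{274347}{-479579} = \frac{1}{360 \cdot 244} + 274347 \left(- \frac{1}{479579}\right) = \frac{1}{360} \cdot \frac{1}{244} - \frac{274347}{479579} = \frac{1}{87840} - \frac{274347}{479579} = - \frac{24098160901}{42126219360}$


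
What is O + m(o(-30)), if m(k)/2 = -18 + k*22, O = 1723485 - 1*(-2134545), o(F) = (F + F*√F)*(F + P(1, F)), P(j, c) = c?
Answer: 3937194 + 79200*I*√30 ≈ 3.9372e+6 + 4.338e+5*I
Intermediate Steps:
o(F) = 2*F*(F + F^(3/2)) (o(F) = (F + F*√F)*(F + F) = (F + F^(3/2))*(2*F) = 2*F*(F + F^(3/2)))
O = 3858030 (O = 1723485 + 2134545 = 3858030)
m(k) = -36 + 44*k (m(k) = 2*(-18 + k*22) = 2*(-18 + 22*k) = -36 + 44*k)
O + m(o(-30)) = 3858030 + (-36 + 44*(2*(-30)² + 2*(-30)^(5/2))) = 3858030 + (-36 + 44*(2*900 + 2*(900*I*√30))) = 3858030 + (-36 + 44*(1800 + 1800*I*√30)) = 3858030 + (-36 + (79200 + 79200*I*√30)) = 3858030 + (79164 + 79200*I*√30) = 3937194 + 79200*I*√30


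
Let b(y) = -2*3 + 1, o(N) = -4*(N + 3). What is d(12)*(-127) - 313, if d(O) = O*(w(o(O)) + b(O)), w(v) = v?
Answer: 98747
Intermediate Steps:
o(N) = -12 - 4*N (o(N) = -4*(3 + N) = -12 - 4*N)
b(y) = -5 (b(y) = -6 + 1 = -5)
d(O) = O*(-17 - 4*O) (d(O) = O*((-12 - 4*O) - 5) = O*(-17 - 4*O))
d(12)*(-127) - 313 = -1*12*(17 + 4*12)*(-127) - 313 = -1*12*(17 + 48)*(-127) - 313 = -1*12*65*(-127) - 313 = -780*(-127) - 313 = 99060 - 313 = 98747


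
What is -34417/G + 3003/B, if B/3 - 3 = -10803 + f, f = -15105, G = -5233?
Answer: 80575832/12323715 ≈ 6.5383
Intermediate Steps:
B = -77715 (B = 9 + 3*(-10803 - 15105) = 9 + 3*(-25908) = 9 - 77724 = -77715)
-34417/G + 3003/B = -34417/(-5233) + 3003/(-77715) = -34417*(-1/5233) + 3003*(-1/77715) = 34417/5233 - 91/2355 = 80575832/12323715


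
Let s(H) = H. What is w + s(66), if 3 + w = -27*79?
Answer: -2070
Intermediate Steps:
w = -2136 (w = -3 - 27*79 = -3 - 2133 = -2136)
w + s(66) = -2136 + 66 = -2070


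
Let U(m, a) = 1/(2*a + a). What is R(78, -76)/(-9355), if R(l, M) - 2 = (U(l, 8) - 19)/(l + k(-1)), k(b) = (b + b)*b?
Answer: -677/3592320 ≈ -0.00018846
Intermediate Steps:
U(m, a) = 1/(3*a)
k(b) = 2*b² (k(b) = (2*b)*b = 2*b²)
R(l, M) = 2 - 455/(24*(2 + l)) (R(l, M) = 2 + ((⅓)/8 - 19)/(l + 2*(-1)²) = 2 + ((⅓)*(⅛) - 19)/(l + 2*1) = 2 + (1/24 - 19)/(l + 2) = 2 - 455/(24*(2 + l)))
R(78, -76)/(-9355) = ((-359 + 48*78)/(24*(2 + 78)))/(-9355) = ((1/24)*(-359 + 3744)/80)*(-1/9355) = ((1/24)*(1/80)*3385)*(-1/9355) = (677/384)*(-1/9355) = -677/3592320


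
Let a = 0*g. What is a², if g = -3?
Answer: 0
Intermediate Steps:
a = 0 (a = 0*(-3) = 0)
a² = 0² = 0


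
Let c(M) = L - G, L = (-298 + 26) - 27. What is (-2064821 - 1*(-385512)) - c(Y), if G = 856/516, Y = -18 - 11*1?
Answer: -216592076/129 ≈ -1.6790e+6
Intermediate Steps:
L = -299 (L = -272 - 27 = -299)
Y = -29 (Y = -18 - 11 = -29)
G = 214/129 (G = 856*(1/516) = 214/129 ≈ 1.6589)
c(M) = -38785/129 (c(M) = -299 - 1*214/129 = -299 - 214/129 = -38785/129)
(-2064821 - 1*(-385512)) - c(Y) = (-2064821 - 1*(-385512)) - 1*(-38785/129) = (-2064821 + 385512) + 38785/129 = -1679309 + 38785/129 = -216592076/129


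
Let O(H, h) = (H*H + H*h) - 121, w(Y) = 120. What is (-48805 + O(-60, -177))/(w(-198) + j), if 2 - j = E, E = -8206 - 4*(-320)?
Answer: -17353/3524 ≈ -4.9242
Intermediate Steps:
O(H, h) = -121 + H² + H*h (O(H, h) = (H² + H*h) - 121 = -121 + H² + H*h)
E = -6926 (E = -8206 + 1280 = -6926)
j = 6928 (j = 2 - 1*(-6926) = 2 + 6926 = 6928)
(-48805 + O(-60, -177))/(w(-198) + j) = (-48805 + (-121 + (-60)² - 60*(-177)))/(120 + 6928) = (-48805 + (-121 + 3600 + 10620))/7048 = (-48805 + 14099)*(1/7048) = -34706*1/7048 = -17353/3524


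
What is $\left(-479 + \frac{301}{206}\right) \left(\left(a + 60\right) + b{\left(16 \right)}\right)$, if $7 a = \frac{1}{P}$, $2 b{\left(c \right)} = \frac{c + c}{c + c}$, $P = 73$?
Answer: $- \frac{6082697709}{210532} \approx -28892.0$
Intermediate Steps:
$b{\left(c \right)} = \frac{1}{2}$ ($b{\left(c \right)} = \frac{\left(c + c\right) \frac{1}{c + c}}{2} = \frac{2 c \frac{1}{2 c}}{2} = \frac{1}{2} \cdot 1 = \frac{1}{2}$)
$a = \frac{1}{511}$ ($a = \frac{1}{7 \cdot 73} = \frac{1}{7} \cdot \frac{1}{73} = \frac{1}{511} \approx 0.0019569$)
$\left(-479 + \frac{301}{206}\right) \left(\left(a + 60\right) + b{\left(16 \right)}\right) = \left(-479 + \frac{301}{206}\right) \left(\left(\frac{1}{511} + 60\right) + \frac{1}{2}\right) = \left(-479 + 301 \cdot \frac{1}{206}\right) \left(\frac{30661}{511} + \frac{1}{2}\right) = \left(-479 + \frac{301}{206}\right) \frac{61833}{1022} = \left(- \frac{98373}{206}\right) \frac{61833}{1022} = - \frac{6082697709}{210532}$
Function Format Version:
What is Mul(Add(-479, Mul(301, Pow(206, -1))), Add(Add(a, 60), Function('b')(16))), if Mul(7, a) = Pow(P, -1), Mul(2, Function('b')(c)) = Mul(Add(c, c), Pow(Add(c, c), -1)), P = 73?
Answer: Rational(-6082697709, 210532) ≈ -28892.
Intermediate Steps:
Function('b')(c) = Rational(1, 2) (Function('b')(c) = Mul(Rational(1, 2), Mul(Add(c, c), Pow(Add(c, c), -1))) = Mul(Rational(1, 2), Mul(Mul(2, c), Pow(Mul(2, c), -1))) = Mul(Rational(1, 2), Mul(Mul(2, c), Mul(Rational(1, 2), Pow(c, -1)))) = Mul(Rational(1, 2), 1) = Rational(1, 2))
a = Rational(1, 511) (a = Mul(Rational(1, 7), Pow(73, -1)) = Mul(Rational(1, 7), Rational(1, 73)) = Rational(1, 511) ≈ 0.0019569)
Mul(Add(-479, Mul(301, Pow(206, -1))), Add(Add(a, 60), Function('b')(16))) = Mul(Add(-479, Mul(301, Pow(206, -1))), Add(Add(Rational(1, 511), 60), Rational(1, 2))) = Mul(Add(-479, Mul(301, Rational(1, 206))), Add(Rational(30661, 511), Rational(1, 2))) = Mul(Add(-479, Rational(301, 206)), Rational(61833, 1022)) = Mul(Rational(-98373, 206), Rational(61833, 1022)) = Rational(-6082697709, 210532)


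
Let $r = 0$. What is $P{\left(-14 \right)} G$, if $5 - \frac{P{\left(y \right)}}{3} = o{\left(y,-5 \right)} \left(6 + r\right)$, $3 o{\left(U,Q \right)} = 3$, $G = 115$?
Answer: $-345$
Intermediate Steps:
$o{\left(U,Q \right)} = 1$ ($o{\left(U,Q \right)} = \frac{1}{3} \cdot 3 = 1$)
$P{\left(y \right)} = -3$ ($P{\left(y \right)} = 15 - 3 \cdot 1 \left(6 + 0\right) = 15 - 3 \cdot 1 \cdot 6 = 15 - 18 = -3$)
$P{\left(-14 \right)} G = \left(-3\right) 115 = -345$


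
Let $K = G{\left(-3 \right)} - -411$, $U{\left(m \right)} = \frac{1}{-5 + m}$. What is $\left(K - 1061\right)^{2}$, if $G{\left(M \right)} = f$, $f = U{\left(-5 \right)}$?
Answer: $\frac{42263001}{100} \approx 4.2263 \cdot 10^{5}$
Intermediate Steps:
$f = - \frac{1}{10}$ ($f = \frac{1}{-5 - 5} = \frac{1}{-10} = - \frac{1}{10} \approx -0.1$)
$G{\left(M \right)} = - \frac{1}{10}$
$K = \frac{4109}{10}$ ($K = - \frac{1}{10} - -411 = - \frac{1}{10} + 411 = \frac{4109}{10} \approx 410.9$)
$\left(K - 1061\right)^{2} = \left(\frac{4109}{10} - 1061\right)^{2} = \left(- \frac{6501}{10}\right)^{2} = \frac{42263001}{100}$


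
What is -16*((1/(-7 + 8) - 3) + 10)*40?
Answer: -5120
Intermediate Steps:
-16*((1/(-7 + 8) - 3) + 10)*40 = -16*((1/1 - 3) + 10)*40 = -16*((1 - 3) + 10)*40 = -16*(-2 + 10)*40 = -16*8*40 = -128*40 = -5120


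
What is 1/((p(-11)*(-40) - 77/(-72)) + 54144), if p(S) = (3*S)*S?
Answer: 72/2853005 ≈ 2.5237e-5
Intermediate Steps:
p(S) = 3*S²
1/((p(-11)*(-40) - 77/(-72)) + 54144) = 1/(((3*(-11)²)*(-40) - 77/(-72)) + 54144) = 1/(((3*121)*(-40) - 77*(-1/72)) + 54144) = 1/((363*(-40) + 77/72) + 54144) = 1/((-14520 + 77/72) + 54144) = 1/(-1045363/72 + 54144) = 1/(2853005/72) = 72/2853005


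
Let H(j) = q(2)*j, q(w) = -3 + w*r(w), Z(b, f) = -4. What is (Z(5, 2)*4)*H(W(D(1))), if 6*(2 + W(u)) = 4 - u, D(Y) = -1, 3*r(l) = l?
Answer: -280/9 ≈ -31.111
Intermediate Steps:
r(l) = l/3
q(w) = -3 + w**2/3 (q(w) = -3 + w*(w/3) = -3 + w**2/3)
W(u) = -4/3 - u/6 (W(u) = -2 + (4 - u)/6 = -2 + (2/3 - u/6) = -4/3 - u/6)
H(j) = -5*j/3 (H(j) = (-3 + (1/3)*2**2)*j = (-3 + (1/3)*4)*j = (-3 + 4/3)*j = -5*j/3)
(Z(5, 2)*4)*H(W(D(1))) = (-4*4)*(-5*(-4/3 - 1/6*(-1))/3) = -(-80)*(-4/3 + 1/6)/3 = -(-80)*(-7)/(3*6) = -16*35/18 = -280/9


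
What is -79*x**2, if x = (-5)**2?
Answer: -49375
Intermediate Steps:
x = 25
-79*x**2 = -79*25**2 = -79*625 = -49375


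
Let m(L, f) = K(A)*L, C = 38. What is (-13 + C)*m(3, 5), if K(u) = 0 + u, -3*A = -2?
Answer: 50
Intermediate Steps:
A = 2/3 (A = -1/3*(-2) = 2/3 ≈ 0.66667)
K(u) = u
m(L, f) = 2*L/3
(-13 + C)*m(3, 5) = (-13 + 38)*((2/3)*3) = 25*2 = 50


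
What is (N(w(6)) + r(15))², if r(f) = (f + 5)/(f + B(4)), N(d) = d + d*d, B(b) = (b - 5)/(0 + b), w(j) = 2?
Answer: 188356/3481 ≈ 54.110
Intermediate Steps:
B(b) = (-5 + b)/b
N(d) = d + d²
r(f) = (5 + f)/(-¼ + f) (r(f) = (f + 5)/(f + (-5 + 4)/4) = (5 + f)/(f + (¼)*(-1)) = (5 + f)/(f - ¼) = (5 + f)/(-¼ + f))
(N(w(6)) + r(15))² = (2*(1 + 2) + 4*(5 + 15)/(-1 + 4*15))² = (2*3 + 4*20/(-1 + 60))² = (6 + 4*20/59)² = (6 + 4*(1/59)*20)² = (6 + 80/59)² = (434/59)² = 188356/3481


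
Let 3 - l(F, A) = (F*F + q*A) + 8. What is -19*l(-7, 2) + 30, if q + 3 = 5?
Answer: 1132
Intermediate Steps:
q = 2 (q = -3 + 5 = 2)
l(F, A) = -5 - F² - 2*A (l(F, A) = 3 - ((F*F + 2*A) + 8) = 3 - ((F² + 2*A) + 8) = 3 - (8 + F² + 2*A) = 3 + (-8 - F² - 2*A) = -5 - F² - 2*A)
-19*l(-7, 2) + 30 = -19*(-5 - 1*(-7)² - 2*2) + 30 = -19*(-5 - 1*49 - 4) + 30 = -19*(-5 - 49 - 4) + 30 = -19*(-58) + 30 = 1102 + 30 = 1132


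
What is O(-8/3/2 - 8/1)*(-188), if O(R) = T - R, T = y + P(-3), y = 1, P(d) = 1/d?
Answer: -1880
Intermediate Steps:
P(d) = 1/d
T = 2/3 (T = 1 + 1/(-3) = 1 - 1/3 = 2/3 ≈ 0.66667)
O(R) = 2/3 - R
O(-8/3/2 - 8/1)*(-188) = (2/3 - (-8/3/2 - 8/1))*(-188) = (2/3 - (-8*1/3*(1/2) - 8*1))*(-188) = (2/3 - (-8/3*1/2 - 8))*(-188) = (2/3 - (-4/3 - 8))*(-188) = (2/3 - 1*(-28/3))*(-188) = (2/3 + 28/3)*(-188) = 10*(-188) = -1880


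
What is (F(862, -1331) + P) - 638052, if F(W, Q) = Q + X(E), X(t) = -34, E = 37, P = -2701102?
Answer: -3340519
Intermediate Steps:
F(W, Q) = -34 + Q (F(W, Q) = Q - 34 = -34 + Q)
(F(862, -1331) + P) - 638052 = ((-34 - 1331) - 2701102) - 638052 = (-1365 - 2701102) - 638052 = -2702467 - 638052 = -3340519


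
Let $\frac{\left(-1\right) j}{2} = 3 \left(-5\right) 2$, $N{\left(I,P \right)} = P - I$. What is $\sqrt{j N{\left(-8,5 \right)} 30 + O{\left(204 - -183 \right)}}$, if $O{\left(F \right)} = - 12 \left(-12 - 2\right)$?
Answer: $4 \sqrt{1473} \approx 153.52$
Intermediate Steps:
$O{\left(F \right)} = 168$ ($O{\left(F \right)} = \left(-12\right) \left(-14\right) = 168$)
$j = 60$ ($j = - 2 \cdot 3 \left(-5\right) 2 = - 2 \left(\left(-15\right) 2\right) = \left(-2\right) \left(-30\right) = 60$)
$\sqrt{j N{\left(-8,5 \right)} 30 + O{\left(204 - -183 \right)}} = \sqrt{60 \left(5 - -8\right) 30 + 168} = \sqrt{60 \left(5 + 8\right) 30 + 168} = \sqrt{60 \cdot 13 \cdot 30 + 168} = \sqrt{780 \cdot 30 + 168} = \sqrt{23400 + 168} = \sqrt{23568} = 4 \sqrt{1473}$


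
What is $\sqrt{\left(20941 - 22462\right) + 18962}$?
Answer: $\sqrt{17441} \approx 132.06$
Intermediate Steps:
$\sqrt{\left(20941 - 22462\right) + 18962} = \sqrt{-1521 + 18962} = \sqrt{17441}$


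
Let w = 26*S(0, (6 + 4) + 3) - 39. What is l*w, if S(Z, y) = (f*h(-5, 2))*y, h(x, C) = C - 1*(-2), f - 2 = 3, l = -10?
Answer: -67210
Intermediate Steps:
f = 5 (f = 2 + 3 = 5)
h(x, C) = 2 + C (h(x, C) = C + 2 = 2 + C)
S(Z, y) = 20*y (S(Z, y) = (5*(2 + 2))*y = (5*4)*y = 20*y)
w = 6721 (w = 26*(20*((6 + 4) + 3)) - 39 = 26*(20*(10 + 3)) - 39 = 26*(20*13) - 39 = 26*260 - 39 = 6760 - 39 = 6721)
l*w = -10*6721 = -67210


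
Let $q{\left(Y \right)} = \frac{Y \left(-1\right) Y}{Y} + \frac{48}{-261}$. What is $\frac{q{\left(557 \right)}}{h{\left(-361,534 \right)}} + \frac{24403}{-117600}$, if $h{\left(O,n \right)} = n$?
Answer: $- \frac{1139062429}{910576800} \approx -1.2509$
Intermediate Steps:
$q{\left(Y \right)} = - \frac{16}{87} - Y$ ($q{\left(Y \right)} = \frac{- Y Y}{Y} + 48 \left(- \frac{1}{261}\right) = \frac{\left(-1\right) Y^{2}}{Y} - \frac{16}{87} = - Y - \frac{16}{87} = - \frac{16}{87} - Y$)
$\frac{q{\left(557 \right)}}{h{\left(-361,534 \right)}} + \frac{24403}{-117600} = \frac{- \frac{16}{87} - 557}{534} + \frac{24403}{-117600} = \left(- \frac{16}{87} - 557\right) \frac{1}{534} + 24403 \left(- \frac{1}{117600}\right) = \left(- \frac{48475}{87}\right) \frac{1}{534} - \frac{24403}{117600} = - \frac{48475}{46458} - \frac{24403}{117600} = - \frac{1139062429}{910576800}$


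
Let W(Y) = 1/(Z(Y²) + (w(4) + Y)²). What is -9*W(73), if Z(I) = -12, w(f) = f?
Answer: -9/5917 ≈ -0.0015210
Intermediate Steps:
W(Y) = 1/(-12 + (4 + Y)²)
-9*W(73) = -9/(-12 + (4 + 73)²) = -9/(-12 + 77²) = -9/(-12 + 5929) = -9/5917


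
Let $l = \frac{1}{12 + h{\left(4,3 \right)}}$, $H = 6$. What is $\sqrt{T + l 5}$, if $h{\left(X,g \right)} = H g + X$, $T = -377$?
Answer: $\frac{i \sqrt{435642}}{34} \approx 19.413 i$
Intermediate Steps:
$h{\left(X,g \right)} = X + 6 g$ ($h{\left(X,g \right)} = 6 g + X = X + 6 g$)
$l = \frac{1}{34}$ ($l = \frac{1}{12 + \left(4 + 6 \cdot 3\right)} = \frac{1}{12 + \left(4 + 18\right)} = \frac{1}{12 + 22} = \frac{1}{34} \approx 0.029412$)
$\sqrt{T + l 5} = \sqrt{-377 + \frac{1}{34} \cdot 5} = \sqrt{-377 + \frac{5}{34}} = \sqrt{- \frac{12813}{34}} = \frac{i \sqrt{435642}}{34}$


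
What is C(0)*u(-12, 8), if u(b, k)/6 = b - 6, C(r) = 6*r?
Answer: 0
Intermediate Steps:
u(b, k) = -36 + 6*b (u(b, k) = 6*(b - 6) = 6*(-6 + b) = -36 + 6*b)
C(0)*u(-12, 8) = (6*0)*(-36 + 6*(-12)) = 0*(-36 - 72) = 0*(-108) = 0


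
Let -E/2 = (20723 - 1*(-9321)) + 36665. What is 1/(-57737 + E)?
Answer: -1/191155 ≈ -5.2314e-6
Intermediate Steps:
E = -133418 (E = -2*((20723 - 1*(-9321)) + 36665) = -2*((20723 + 9321) + 36665) = -2*(30044 + 36665) = -2*66709 = -133418)
1/(-57737 + E) = 1/(-57737 - 133418) = 1/(-191155) = -1/191155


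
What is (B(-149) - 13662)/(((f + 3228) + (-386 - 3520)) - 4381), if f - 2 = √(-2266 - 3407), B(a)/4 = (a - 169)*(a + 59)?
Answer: -254918313/12789461 - 50409*I*√5673/12789461 ≈ -19.932 - 0.29687*I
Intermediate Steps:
B(a) = 4*(-169 + a)*(59 + a) (B(a) = 4*((a - 169)*(a + 59)) = 4*((-169 + a)*(59 + a)) = 4*(-169 + a)*(59 + a))
f = 2 + I*√5673 (f = 2 + √(-2266 - 3407) = 2 + √(-5673) = 2 + I*√5673 ≈ 2.0 + 75.319*I)
(B(-149) - 13662)/(((f + 3228) + (-386 - 3520)) - 4381) = ((-39884 - 440*(-149) + 4*(-149)²) - 13662)/((((2 + I*√5673) + 3228) + (-386 - 3520)) - 4381) = ((-39884 + 65560 + 4*22201) - 13662)/(((3230 + I*√5673) - 3906) - 4381) = ((-39884 + 65560 + 88804) - 13662)/((-676 + I*√5673) - 4381) = (114480 - 13662)/(-5057 + I*√5673) = 100818/(-5057 + I*√5673)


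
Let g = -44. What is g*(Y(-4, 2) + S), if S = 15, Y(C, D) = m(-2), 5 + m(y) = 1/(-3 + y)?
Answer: -2156/5 ≈ -431.20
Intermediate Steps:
m(y) = -5 + 1/(-3 + y)
Y(C, D) = -26/5 (Y(C, D) = (16 - 5*(-2))/(-3 - 2) = (16 + 10)/(-5) = -⅕*26 = -26/5)
g*(Y(-4, 2) + S) = -44*(-26/5 + 15) = -44*49/5 = -2156/5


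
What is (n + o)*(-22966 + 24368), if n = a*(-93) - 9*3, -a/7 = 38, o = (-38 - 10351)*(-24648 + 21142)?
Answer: 51100860090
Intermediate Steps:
o = 36423834 (o = -10389*(-3506) = 36423834)
a = -266 (a = -7*38 = -266)
n = 24711 (n = -266*(-93) - 9*3 = 24738 - 27 = 24711)
(n + o)*(-22966 + 24368) = (24711 + 36423834)*(-22966 + 24368) = 36448545*1402 = 51100860090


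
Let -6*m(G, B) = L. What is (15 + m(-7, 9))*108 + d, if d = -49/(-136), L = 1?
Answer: 217921/136 ≈ 1602.4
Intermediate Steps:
m(G, B) = -⅙ (m(G, B) = -⅙*1 = -⅙)
d = 49/136 (d = -49*(-1/136) = 49/136 ≈ 0.36029)
(15 + m(-7, 9))*108 + d = (15 - ⅙)*108 + 49/136 = (89/6)*108 + 49/136 = 1602 + 49/136 = 217921/136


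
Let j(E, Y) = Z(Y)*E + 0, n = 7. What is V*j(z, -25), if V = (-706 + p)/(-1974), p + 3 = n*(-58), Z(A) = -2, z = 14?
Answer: -2230/141 ≈ -15.816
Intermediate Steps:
p = -409 (p = -3 + 7*(-58) = -3 - 406 = -409)
j(E, Y) = -2*E (j(E, Y) = -2*E + 0 = -2*E)
V = 1115/1974 (V = (-706 - 409)/(-1974) = -1115*(-1/1974) = 1115/1974 ≈ 0.56484)
V*j(z, -25) = 1115*(-2*14)/1974 = (1115/1974)*(-28) = -2230/141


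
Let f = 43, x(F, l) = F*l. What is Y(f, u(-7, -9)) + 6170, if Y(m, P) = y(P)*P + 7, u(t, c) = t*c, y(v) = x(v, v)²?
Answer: 992442720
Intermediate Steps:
y(v) = v⁴ (y(v) = (v*v)² = (v²)² = v⁴)
u(t, c) = c*t
Y(m, P) = 7 + P⁵ (Y(m, P) = P⁴*P + 7 = P⁵ + 7 = 7 + P⁵)
Y(f, u(-7, -9)) + 6170 = (7 + (-9*(-7))⁵) + 6170 = (7 + 63⁵) + 6170 = (7 + 992436543) + 6170 = 992436550 + 6170 = 992442720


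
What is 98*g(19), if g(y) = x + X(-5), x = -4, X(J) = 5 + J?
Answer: -392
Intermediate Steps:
g(y) = -4 (g(y) = -4 + (5 - 5) = -4 + 0 = -4)
98*g(19) = 98*(-4) = -392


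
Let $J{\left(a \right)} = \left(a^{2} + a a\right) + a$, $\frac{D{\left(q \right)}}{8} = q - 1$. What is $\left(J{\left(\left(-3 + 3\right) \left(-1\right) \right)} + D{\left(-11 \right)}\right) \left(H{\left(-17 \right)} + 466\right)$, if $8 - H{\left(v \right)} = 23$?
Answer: $-43296$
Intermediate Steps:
$D{\left(q \right)} = -8 + 8 q$ ($D{\left(q \right)} = 8 \left(q - 1\right) = 8 \left(-1 + q\right) = -8 + 8 q$)
$H{\left(v \right)} = -15$ ($H{\left(v \right)} = 8 - 23 = -15$)
$J{\left(a \right)} = a + 2 a^{2}$ ($J{\left(a \right)} = \left(a^{2} + a^{2}\right) + a = 2 a^{2} + a = a + 2 a^{2}$)
$\left(J{\left(\left(-3 + 3\right) \left(-1\right) \right)} + D{\left(-11 \right)}\right) \left(H{\left(-17 \right)} + 466\right) = \left(\left(-3 + 3\right) \left(-1\right) \left(1 + 2 \left(-3 + 3\right) \left(-1\right)\right) + \left(-8 + 8 \left(-11\right)\right)\right) \left(-15 + 466\right) = \left(0 \left(-1\right) \left(1 + 2 \cdot 0 \left(-1\right)\right) - 96\right) 451 = \left(0 \left(1 + 2 \cdot 0\right) - 96\right) 451 = \left(0 \left(1 + 0\right) - 96\right) 451 = \left(0 \cdot 1 - 96\right) 451 = \left(0 - 96\right) 451 = \left(-96\right) 451 = -43296$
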